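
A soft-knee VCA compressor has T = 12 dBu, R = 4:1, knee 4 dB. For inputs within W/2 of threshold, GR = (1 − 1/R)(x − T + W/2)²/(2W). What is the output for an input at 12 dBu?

x − T + W/2 = 12 − 12 + 2 = 2.
GR = (1 − 1/4) × 2² / 8 = 0.75 × 4 / 8 = 0.375 dB.
Output = 12 − 0.375 = 11.625 dBu.

11.625 dBu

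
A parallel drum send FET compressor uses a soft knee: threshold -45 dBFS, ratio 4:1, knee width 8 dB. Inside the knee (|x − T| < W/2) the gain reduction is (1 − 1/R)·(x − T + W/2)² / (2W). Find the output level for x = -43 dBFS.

-44.6875 dBFS

x − T + W/2 = -43 − (-45) + 4 = 6.
GR = (1 − 1/4) × 6² / 16 = 0.75 × 36 / 16 = 1.6875 dB.
Output = -43 − 1.6875 = -44.6875 dBFS.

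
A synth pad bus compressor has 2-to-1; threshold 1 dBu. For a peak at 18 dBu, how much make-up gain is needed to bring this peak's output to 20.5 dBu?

The peak compresses to 1 + 17/2 = 9.5 dBu.
To reach 20.5 dBu requires 20.5 − 9.5 = 11 dB of make-up.

11 dB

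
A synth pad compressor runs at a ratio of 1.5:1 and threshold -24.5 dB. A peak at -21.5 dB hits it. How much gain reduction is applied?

1 dB

Overshoot = -21.5 − (-24.5) = 3 dB.
After 1.5:1 compression the overshoot becomes 3/1.5 = 2 dB.
GR = overshoot in − overshoot out = 3 − 2 = 1 dB.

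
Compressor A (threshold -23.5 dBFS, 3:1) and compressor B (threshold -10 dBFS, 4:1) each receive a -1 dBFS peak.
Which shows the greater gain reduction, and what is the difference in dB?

A: 22.5 dB over, compressed to 7.5 dB over, so 15 dB of GR.
B: 9 dB over, compressed to 2.25 dB over, so 6.75 dB of GR.
A reduces 8.25 dB more.

A, by 8.25 dB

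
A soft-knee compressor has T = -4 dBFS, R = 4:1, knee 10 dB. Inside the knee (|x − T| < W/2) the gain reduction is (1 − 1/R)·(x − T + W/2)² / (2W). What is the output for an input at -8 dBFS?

-8.0375 dBFS

x − T + W/2 = -8 − (-4) + 5 = 1.
GR = (1 − 1/4) × 1² / 20 = 0.75 × 1 / 20 = 0.0375 dB.
Output = -8 − 0.0375 = -8.0375 dBFS.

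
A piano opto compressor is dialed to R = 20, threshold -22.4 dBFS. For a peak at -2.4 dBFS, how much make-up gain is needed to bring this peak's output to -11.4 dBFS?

The peak compresses to -22.4 + 20/20 = -21.4 dBFS.
To reach -11.4 dBFS requires -11.4 − (-21.4) = 10 dB of make-up.

10 dB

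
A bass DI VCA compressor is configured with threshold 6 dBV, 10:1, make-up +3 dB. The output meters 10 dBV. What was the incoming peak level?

Before make-up, the level was 10 − 3 = 7 dBV.
The compressed level sits 7 − 6 = 1 dB over threshold.
Before 10:1 compression the overshoot was 1 × 10 = 10 dB, so input = 6 + 10 = 16 dBV.

16 dBV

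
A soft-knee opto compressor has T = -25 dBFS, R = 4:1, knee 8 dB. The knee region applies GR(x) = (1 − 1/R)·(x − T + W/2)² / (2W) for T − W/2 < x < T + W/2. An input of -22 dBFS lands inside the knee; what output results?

x − T + W/2 = -22 − (-25) + 4 = 7.
GR = (1 − 1/4) × 7² / 16 = 0.75 × 49 / 16 = 2.296875 dB.
Output = -22 − 2.296875 = -24.296875 dBFS.

-24.296875 dBFS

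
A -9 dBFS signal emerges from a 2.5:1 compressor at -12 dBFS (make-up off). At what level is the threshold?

Input is 5 dB above T (since output overshoot × R = input overshoot: (-12 − T)·2.5 = -9 − T gives T = -14 dBFS).
Check: -14 + (-9 − (-14))/2.5 = -14 + 2 = -12 dBFS. ✓

-14 dBFS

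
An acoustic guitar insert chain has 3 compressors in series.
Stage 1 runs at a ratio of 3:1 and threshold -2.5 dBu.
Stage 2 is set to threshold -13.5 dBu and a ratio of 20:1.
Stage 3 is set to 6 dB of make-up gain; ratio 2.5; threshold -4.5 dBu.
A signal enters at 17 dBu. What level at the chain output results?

-6.625 dBu

Stage 1: 19.5 dB above -2.5 dBu, reduced 3:1 to 6.5 dB above → 4 dBu.
Stage 2: 4 dBu is 17.5 dB over -13.5 dBu; at 20:1 that becomes 0.875 dB over, giving -12.625 dBu.
Stage 3: below threshold (-12.625 ≤ -4.5); passes unchanged; make-up brings it to -6.625 dBu.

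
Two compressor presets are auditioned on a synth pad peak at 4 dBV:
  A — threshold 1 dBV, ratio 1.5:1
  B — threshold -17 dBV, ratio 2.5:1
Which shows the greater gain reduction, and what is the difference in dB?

B, by 11.6 dB

A: GR = 3 − 3/1.5 = 1 dB.
B: GR = 21 − 21/2.5 = 12.6 dB.
B applies 11.6 dB more gain reduction.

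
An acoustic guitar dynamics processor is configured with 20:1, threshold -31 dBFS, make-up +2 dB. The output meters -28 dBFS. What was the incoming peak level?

Remove make-up: -28 − 2 = -30 dBFS.
The compressed level sits -30 − (-31) = 1 dB over threshold.
Input overshoot = R × output overshoot = 20 dB → input = -31 + 20 = -11 dBFS.

-11 dBFS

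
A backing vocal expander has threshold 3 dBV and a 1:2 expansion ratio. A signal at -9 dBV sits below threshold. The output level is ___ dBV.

Below threshold, a 1:2 expander applies gain = (2−1)×(T − x) of attenuation.
(2−1) × 12 = 12 dB, so output = -9 − 12 = -21 dBV.

-21 dBV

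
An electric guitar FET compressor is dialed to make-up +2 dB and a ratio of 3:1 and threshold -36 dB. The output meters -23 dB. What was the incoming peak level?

-3 dB

Before make-up, the level was -23 − 2 = -25 dB.
The compressed level sits -25 − (-36) = 11 dB over threshold.
Undo the ratio: input overshoot = 11 × 3 = 33 dB, giving input = -3 dB.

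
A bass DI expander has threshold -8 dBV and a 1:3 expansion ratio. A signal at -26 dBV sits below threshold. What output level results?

-62 dBV

Undershoot = (-8) − (-26) = 18 dB.
At 1:3, that expands to 54 dB under threshold.
Output = -8 − 54 = -62 dBV.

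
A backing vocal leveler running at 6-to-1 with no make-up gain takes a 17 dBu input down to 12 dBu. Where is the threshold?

Gain reduction = 17 − 12 = 5 dB; output overshoot = GR / (R − 1) = 5 / 5 = 1 dB.
Threshold = output − output overshoot = 12 − 1 = 11 dBu.

11 dBu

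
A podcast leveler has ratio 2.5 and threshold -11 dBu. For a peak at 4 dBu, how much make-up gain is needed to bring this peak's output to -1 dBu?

Overshoot 15 dB → 15/2.5 = 6 dB after compression, so the compressed level is -11 + 6 = -5 dBu.
Make-up = target − compressed = -1 − (-5) = 4 dB.

4 dB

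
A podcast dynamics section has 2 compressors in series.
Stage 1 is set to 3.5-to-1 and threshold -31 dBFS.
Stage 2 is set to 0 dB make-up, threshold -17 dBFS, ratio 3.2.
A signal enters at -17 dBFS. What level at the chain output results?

-27 dBFS

Stage 1: 14 dB above -31 dBFS, reduced 3.5:1 to 4 dB above → -27 dBFS.
Stage 2: -27 dBFS is at or below the -17 dBFS threshold — no compression; output -27 dBFS.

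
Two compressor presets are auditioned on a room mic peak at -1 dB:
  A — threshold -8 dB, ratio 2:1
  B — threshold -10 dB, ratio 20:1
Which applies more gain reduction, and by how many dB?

B, by 5.05 dB

A: overshoot 7 dB → output overshoot 3.5 dB → GR 3.5 dB.
B: overshoot 9 dB → output overshoot 0.45 dB → GR 8.55 dB.
Difference: 5.05 dB in favour of B.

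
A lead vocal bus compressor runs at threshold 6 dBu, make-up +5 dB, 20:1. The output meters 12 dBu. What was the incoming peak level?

26 dBu

Remove make-up: 12 − 5 = 7 dBu.
That's 1 dB above the 6 dBu threshold.
Before 20:1 compression the overshoot was 1 × 20 = 20 dB, so input = 6 + 20 = 26 dBu.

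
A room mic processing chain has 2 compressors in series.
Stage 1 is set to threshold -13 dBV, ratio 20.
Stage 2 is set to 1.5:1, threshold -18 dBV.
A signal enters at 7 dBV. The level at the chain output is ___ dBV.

-14 dBV

Stage 1: 20 dB above -13 dBV, reduced 20:1 to 1 dB above → -12 dBV.
Stage 2: overshoot 6 dB → 6/1.5 = 4 dB → -14 dBV.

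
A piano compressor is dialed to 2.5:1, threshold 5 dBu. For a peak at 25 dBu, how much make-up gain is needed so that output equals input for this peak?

Without make-up, output = threshold + overshoot/2.5 = 5 + 8 = 13 dBu.
Gap to target: 12 dB.

12 dB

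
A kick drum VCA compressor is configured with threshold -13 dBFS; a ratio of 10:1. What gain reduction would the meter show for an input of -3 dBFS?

9 dB

The signal is 10 dB above threshold.
A 10:1 ratio leaves 1 dB of that excess.
So the signal is attenuated by 10 − 1 = 9 dB.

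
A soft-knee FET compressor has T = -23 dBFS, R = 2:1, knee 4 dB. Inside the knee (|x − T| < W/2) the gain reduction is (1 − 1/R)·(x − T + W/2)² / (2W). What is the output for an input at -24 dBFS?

x − T + W/2 = -24 − (-23) + 2 = 1.
GR = (1 − 1/2) × 1² / 8 = 0.5 × 1 / 8 = 0.0625 dB.
Output = -24 − 0.0625 = -24.0625 dBFS.

-24.0625 dBFS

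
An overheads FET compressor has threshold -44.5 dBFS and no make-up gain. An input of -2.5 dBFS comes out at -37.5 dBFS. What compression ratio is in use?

6:1

Input overshoot = -2.5 − (-44.5) = 42 dB; output overshoot = -37.5 − (-44.5) = 7 dB.
Ratio = 42 / 7 = 6.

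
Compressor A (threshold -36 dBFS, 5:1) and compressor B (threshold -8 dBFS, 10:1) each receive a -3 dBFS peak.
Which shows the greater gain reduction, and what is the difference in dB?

A, by 21.9 dB

A: overshoot 33 dB → output overshoot 6.6 dB → GR 26.4 dB.
B: overshoot 5 dB → output overshoot 0.5 dB → GR 4.5 dB.
Difference: 21.9 dB in favour of A.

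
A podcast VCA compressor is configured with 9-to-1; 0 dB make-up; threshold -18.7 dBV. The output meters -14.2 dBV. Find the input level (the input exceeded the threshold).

That's 4.5 dB above the -18.7 dBV threshold.
Undo the ratio: input overshoot = 4.5 × 9 = 40.5 dB, giving input = 21.8 dBV.

21.8 dBV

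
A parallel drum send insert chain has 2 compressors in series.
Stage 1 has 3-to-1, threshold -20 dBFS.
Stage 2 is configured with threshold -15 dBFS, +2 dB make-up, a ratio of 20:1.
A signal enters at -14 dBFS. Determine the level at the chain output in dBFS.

Stage 1: -14 dBFS is 6 dB over -20 dBFS; at 3:1 that becomes 2 dB over, giving -18 dBFS.
Stage 2: -18 dBFS is at or below the -15 dBFS threshold — no compression; make-up brings it to -16 dBFS.

-16 dBFS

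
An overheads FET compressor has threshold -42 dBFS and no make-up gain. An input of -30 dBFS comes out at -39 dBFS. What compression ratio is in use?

Input overshoot = -30 − (-42) = 12 dB; output overshoot = -39 − (-42) = 3 dB.
Ratio = 12 / 3 = 4.

4:1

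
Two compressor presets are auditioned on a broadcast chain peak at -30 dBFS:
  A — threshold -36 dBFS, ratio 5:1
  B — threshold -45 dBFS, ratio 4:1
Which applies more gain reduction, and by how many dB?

A: overshoot 6 dB → output overshoot 1.2 dB → GR 4.8 dB.
B: overshoot 15 dB → output overshoot 3.75 dB → GR 11.25 dB.
B reduces 6.45 dB more.

B, by 6.45 dB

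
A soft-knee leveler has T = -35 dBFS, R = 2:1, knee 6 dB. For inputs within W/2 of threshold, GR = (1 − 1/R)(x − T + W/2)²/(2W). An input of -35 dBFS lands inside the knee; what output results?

-35.375 dBFS

x − T + W/2 = -35 − (-35) + 3 = 3.
GR = (1 − 1/2) × 3² / 12 = 0.5 × 9 / 12 = 0.375 dB.
Output = -35 − 0.375 = -35.375 dBFS.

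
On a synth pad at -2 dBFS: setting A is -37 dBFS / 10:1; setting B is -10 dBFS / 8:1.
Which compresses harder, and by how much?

A, by 24.5 dB

A: 35 dB over, compressed to 3.5 dB over, so 31.5 dB of GR.
B: 8 dB over, compressed to 1 dB over, so 7 dB of GR.
Difference: 24.5 dB in favour of A.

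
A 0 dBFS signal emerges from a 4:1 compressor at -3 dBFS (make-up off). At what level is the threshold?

Input is 4 dB above T (since output overshoot × R = input overshoot: (-3 − T)·4 = 0 − T gives T = -4 dBFS).
Check: -4 + (0 − (-4))/4 = -4 + 1 = -3 dBFS. ✓

-4 dBFS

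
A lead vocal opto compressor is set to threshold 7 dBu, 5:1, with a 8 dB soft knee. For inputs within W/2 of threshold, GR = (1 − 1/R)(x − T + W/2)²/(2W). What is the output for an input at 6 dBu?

5.55 dBu

x − T + W/2 = 6 − 7 + 4 = 3.
GR = (1 − 1/5) × 3² / 16 = 0.8 × 9 / 16 = 0.45 dB.
Output = 6 − 0.45 = 5.55 dBu.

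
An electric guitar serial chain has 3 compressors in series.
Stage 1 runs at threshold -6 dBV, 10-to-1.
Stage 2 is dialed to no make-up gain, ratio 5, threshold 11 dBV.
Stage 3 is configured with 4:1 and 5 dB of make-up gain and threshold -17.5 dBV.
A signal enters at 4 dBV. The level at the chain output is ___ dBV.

Stage 1: 10 dB above -6 dBV, reduced 10:1 to 1 dB above → -5 dBV.
Stage 2: -5 dBV is at or below the 11 dBV threshold — no compression; output -5 dBV.
Stage 3: -5 dBV is 12.5 dB over -17.5 dBV; at 4:1 that becomes 3.125 dB over, giving -14.375 dBV; +5 dB make-up → -9.375 dBV.

-9.375 dBV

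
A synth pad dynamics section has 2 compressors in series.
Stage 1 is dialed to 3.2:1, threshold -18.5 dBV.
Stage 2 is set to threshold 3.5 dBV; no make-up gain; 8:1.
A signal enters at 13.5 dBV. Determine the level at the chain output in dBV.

Stage 1: 32 dB above -18.5 dBV, reduced 3.2:1 to 10 dB above → -8.5 dBV.
Stage 2: -8.5 dBV ≤ 3.5 dBV, so stage 2 doesn't engage; output -8.5 dBV.

-8.5 dBV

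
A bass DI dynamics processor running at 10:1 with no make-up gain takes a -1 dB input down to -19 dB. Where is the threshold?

Gain reduction = -1 − (-19) = 18 dB; output overshoot = GR / (R − 1) = 18 / 9 = 2 dB.
Threshold = output − output overshoot = -19 − 2 = -21 dB.

-21 dB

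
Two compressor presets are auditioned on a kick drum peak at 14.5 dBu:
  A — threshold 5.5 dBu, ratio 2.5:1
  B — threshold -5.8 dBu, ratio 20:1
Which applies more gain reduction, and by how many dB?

A: GR = 9 − 9/2.5 = 5.4 dB.
B: GR = 20.3 − 20.3/20 = 19.285 dB.
B reduces 13.885 dB more.

B, by 13.885 dB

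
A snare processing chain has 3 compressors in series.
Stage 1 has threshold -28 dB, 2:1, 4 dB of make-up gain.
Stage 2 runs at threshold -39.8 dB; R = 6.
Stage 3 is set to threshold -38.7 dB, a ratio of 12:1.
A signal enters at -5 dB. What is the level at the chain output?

-38.4125 dB

Stage 1: overshoot 23 dB → 23/2 = 11.5 dB → -16.5 dB; +4 dB make-up → -12.5 dB.
Stage 2: 27.3 dB above -39.8 dB, reduced 6:1 to 4.55 dB above → -35.25 dB.
Stage 3: overshoot 3.45 dB → 3.45/12 = 0.2875 dB → -38.4125 dB.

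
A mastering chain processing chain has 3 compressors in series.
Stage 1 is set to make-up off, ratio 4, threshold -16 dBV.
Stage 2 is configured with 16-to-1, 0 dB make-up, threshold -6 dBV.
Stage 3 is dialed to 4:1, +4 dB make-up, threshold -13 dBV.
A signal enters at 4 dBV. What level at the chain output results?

-8.5 dBV

Stage 1: overshoot 20 dB → 20/4 = 5 dB → -11 dBV.
Stage 2: below threshold (-11 ≤ -6); passes unchanged; output -11 dBV.
Stage 3: -11 dBV is 2 dB over -13 dBV; at 4:1 that becomes 0.5 dB over, giving -12.5 dBV; +4 dB make-up → -8.5 dBV.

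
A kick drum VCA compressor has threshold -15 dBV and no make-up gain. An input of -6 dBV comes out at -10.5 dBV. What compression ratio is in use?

Input overshoot = -6 − (-15) = 9 dB; output overshoot = -10.5 − (-15) = 4.5 dB.
Ratio = 9 / 4.5 = 2.

2:1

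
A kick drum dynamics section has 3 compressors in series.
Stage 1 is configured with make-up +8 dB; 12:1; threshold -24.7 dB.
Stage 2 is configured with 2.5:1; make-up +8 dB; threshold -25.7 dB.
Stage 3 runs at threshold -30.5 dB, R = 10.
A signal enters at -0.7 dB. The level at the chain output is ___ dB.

Stage 1: -0.7 dB is 24 dB over -24.7 dB; at 12:1 that becomes 2 dB over, giving -22.7 dB; +8 dB make-up → -14.7 dB.
Stage 2: overshoot 11 dB → 11/2.5 = 4.4 dB → -21.3 dB; +8 dB make-up → -13.3 dB.
Stage 3: overshoot 17.2 dB → 17.2/10 = 1.72 dB → -28.78 dB.

-28.78 dB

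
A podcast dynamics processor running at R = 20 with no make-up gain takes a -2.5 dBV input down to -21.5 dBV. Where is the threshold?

Let T be the threshold. Output overshoot = (input overshoot)/R, so -21.5 − T = (-2.5 − T)/20.
20·(-21.5 − T) = -2.5 − T → 19·T = -430 − (-2.5) = -427.5.
T = -427.5/19 = -22.5 dBV.

-22.5 dBV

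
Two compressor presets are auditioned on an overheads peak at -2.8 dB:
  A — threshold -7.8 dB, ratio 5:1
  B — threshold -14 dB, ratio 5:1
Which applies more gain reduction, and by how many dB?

B, by 4.96 dB

A: GR = 5 − 5/5 = 4 dB.
B: GR = 11.2 − 11.2/5 = 8.96 dB.
Difference: 4.96 dB in favour of B.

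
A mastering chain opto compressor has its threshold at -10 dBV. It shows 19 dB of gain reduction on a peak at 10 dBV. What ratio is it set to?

Input overshoot = 10 − (-10) = 20 dB.
Output overshoot = 20 − 19 = 1 dB.
Ratio = input overshoot / output overshoot = 20 / 1 = 20.

20:1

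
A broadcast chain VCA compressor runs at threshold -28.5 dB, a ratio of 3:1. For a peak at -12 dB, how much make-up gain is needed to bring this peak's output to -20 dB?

Overshoot 16.5 dB → 16.5/3 = 5.5 dB after compression, so the compressed level is -28.5 + 5.5 = -23 dB.
Make-up = target − compressed = -20 − (-23) = 3 dB.

3 dB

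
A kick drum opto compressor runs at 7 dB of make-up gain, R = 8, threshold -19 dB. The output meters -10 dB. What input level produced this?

-3 dB

Remove make-up: -10 − 7 = -17 dB.
That's 2 dB above the -19 dB threshold.
Input overshoot = R × output overshoot = 16 dB → input = -19 + 16 = -3 dB.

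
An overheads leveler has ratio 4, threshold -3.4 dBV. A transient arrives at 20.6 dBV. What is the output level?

The input is 24 dB above the -3.4 dBV threshold.
At 4:1 the overshoot is divided by 4, leaving 6 dB above threshold.
Output = -3.4 + 6 = 2.6 dBV.

2.6 dBV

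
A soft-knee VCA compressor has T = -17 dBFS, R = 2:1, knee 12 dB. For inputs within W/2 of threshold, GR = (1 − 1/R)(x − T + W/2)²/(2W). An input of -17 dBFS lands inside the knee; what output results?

-17.75 dBFS

x − T + W/2 = -17 − (-17) + 6 = 6.
GR = (1 − 1/2) × 6² / 24 = 0.5 × 36 / 24 = 0.75 dB.
Output = -17 − 0.75 = -17.75 dBFS.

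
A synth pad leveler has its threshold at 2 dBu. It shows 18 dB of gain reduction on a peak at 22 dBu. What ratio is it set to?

Input overshoot = 22 − 2 = 20 dB.
Output overshoot = 20 − 18 = 2 dB.
Ratio = input overshoot / output overshoot = 20 / 2 = 10.

10:1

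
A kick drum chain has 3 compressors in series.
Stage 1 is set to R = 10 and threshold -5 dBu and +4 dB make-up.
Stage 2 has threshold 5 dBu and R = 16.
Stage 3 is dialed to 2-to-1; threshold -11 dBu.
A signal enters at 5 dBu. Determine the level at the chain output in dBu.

-5.5 dBu

Stage 1: overshoot 10 dB → 10/10 = 1 dB → -4 dBu; +4 dB make-up → 0 dBu.
Stage 2: 0 dBu ≤ 5 dBu, so stage 2 doesn't engage; output 0 dBu.
Stage 3: overshoot 11 dB → 11/2 = 5.5 dB → -5.5 dBu.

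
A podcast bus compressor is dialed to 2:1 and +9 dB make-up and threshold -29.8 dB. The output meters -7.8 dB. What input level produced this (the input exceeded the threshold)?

Stripping the +9 dB make-up gives -16.8 dB at the gain stage.
Post-compression overshoot = -16.8 − (-29.8) = 13 dB.
Undo the ratio: input overshoot = 13 × 2 = 26 dB, giving input = -3.8 dB.

-3.8 dB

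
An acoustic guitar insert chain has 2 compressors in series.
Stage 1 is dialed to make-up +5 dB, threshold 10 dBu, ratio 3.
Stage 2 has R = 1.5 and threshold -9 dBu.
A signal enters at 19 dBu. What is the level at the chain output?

Stage 1: 19 dBu is 9 dB over 10 dBu; at 3:1 that becomes 3 dB over, giving 13 dBu; +5 dB make-up → 18 dBu.
Stage 2: 27 dB above -9 dBu, reduced 1.5:1 to 18 dB above → 9 dBu.

9 dBu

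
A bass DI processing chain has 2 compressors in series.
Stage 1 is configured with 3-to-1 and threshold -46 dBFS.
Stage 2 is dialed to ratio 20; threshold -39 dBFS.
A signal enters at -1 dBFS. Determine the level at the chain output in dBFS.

Stage 1: 45 dB above -46 dBFS, reduced 3:1 to 15 dB above → -31 dBFS.
Stage 2: 8 dB above -39 dBFS, reduced 20:1 to 0.4 dB above → -38.6 dBFS.

-38.6 dBFS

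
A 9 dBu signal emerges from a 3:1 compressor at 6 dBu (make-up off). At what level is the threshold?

4.5 dBu

Gain reduction = 9 − 6 = 3 dB; output overshoot = GR / (R − 1) = 3 / 2 = 1.5 dB.
Threshold = output − output overshoot = 6 − 1.5 = 4.5 dBu.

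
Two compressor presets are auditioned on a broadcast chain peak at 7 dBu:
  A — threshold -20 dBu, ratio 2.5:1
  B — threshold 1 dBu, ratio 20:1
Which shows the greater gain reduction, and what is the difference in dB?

A, by 10.5 dB

A: GR = 27 − 27/2.5 = 16.2 dB.
B: GR = 6 − 6/20 = 5.7 dB.
A reduces 10.5 dB more.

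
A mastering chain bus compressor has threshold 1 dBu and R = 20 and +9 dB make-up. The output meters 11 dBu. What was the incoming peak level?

21 dBu

Before make-up, the level was 11 − 9 = 2 dBu.
Post-compression overshoot = 2 − 1 = 1 dB.
Before 20:1 compression the overshoot was 1 × 20 = 20 dB, so input = 1 + 20 = 21 dBu.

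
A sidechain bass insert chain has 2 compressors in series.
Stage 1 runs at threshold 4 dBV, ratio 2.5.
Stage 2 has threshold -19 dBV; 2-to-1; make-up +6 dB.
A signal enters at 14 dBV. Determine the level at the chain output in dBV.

Stage 1: overshoot 10 dB → 10/2.5 = 4 dB → 8 dBV.
Stage 2: overshoot 27 dB → 27/2 = 13.5 dB → -5.5 dBV; +6 dB make-up → 0.5 dBV.

0.5 dBV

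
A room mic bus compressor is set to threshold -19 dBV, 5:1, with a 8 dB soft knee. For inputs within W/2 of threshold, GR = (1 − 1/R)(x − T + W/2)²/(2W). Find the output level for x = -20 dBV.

x − T + W/2 = -20 − (-19) + 4 = 3.
GR = (1 − 1/5) × 3² / 16 = 0.8 × 9 / 16 = 0.45 dB.
Output = -20 − 0.45 = -20.45 dBV.

-20.45 dBV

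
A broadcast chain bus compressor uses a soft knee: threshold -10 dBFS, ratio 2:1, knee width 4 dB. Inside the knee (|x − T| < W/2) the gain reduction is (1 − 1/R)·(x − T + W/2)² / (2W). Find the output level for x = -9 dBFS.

x − T + W/2 = -9 − (-10) + 2 = 3.
GR = (1 − 1/2) × 3² / 8 = 0.5 × 9 / 8 = 0.5625 dB.
Output = -9 − 0.5625 = -9.5625 dBFS.

-9.5625 dBFS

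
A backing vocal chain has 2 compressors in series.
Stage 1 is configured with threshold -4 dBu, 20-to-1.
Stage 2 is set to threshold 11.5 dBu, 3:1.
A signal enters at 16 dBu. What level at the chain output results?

-3 dBu

Stage 1: 20 dB above -4 dBu, reduced 20:1 to 1 dB above → -3 dBu.
Stage 2: -3 dBu ≤ 11.5 dBu, so stage 2 doesn't engage; output -3 dBu.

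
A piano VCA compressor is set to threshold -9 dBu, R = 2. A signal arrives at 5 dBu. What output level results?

Overshoot: 5 − (-9) = 14 dB.
2:1 compression reduces that to 14/2 = 7 dB over.
That puts the output at -2 dBu.

-2 dBu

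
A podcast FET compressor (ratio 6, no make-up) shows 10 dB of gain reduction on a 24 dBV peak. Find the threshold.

Gain reduction = 24 − 14 = 10 dB; output overshoot = GR / (R − 1) = 10 / 5 = 2 dB.
Threshold = output − output overshoot = 14 − 2 = 12 dBV.

12 dBV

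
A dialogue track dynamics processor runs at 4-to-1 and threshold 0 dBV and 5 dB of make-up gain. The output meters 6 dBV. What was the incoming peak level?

Before make-up, the level was 6 − 5 = 1 dBV.
Post-compression overshoot = 1 − 0 = 1 dB.
Before 4:1 compression the overshoot was 1 × 4 = 4 dB, so input = 0 + 4 = 4 dBV.

4 dBV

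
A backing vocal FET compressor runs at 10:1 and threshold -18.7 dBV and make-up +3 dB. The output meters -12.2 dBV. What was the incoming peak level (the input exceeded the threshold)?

16.3 dBV

Before make-up, the level was -12.2 − 3 = -15.2 dBV.
That's 3.5 dB above the -18.7 dBV threshold.
Undo the ratio: input overshoot = 3.5 × 10 = 35 dB, giving input = 16.3 dBV.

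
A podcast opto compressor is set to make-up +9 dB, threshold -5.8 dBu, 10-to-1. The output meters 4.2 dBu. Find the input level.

Before make-up, the level was 4.2 − 9 = -4.8 dBu.
Post-compression overshoot = -4.8 − (-5.8) = 1 dB.
Undo the ratio: input overshoot = 1 × 10 = 10 dB, giving input = 4.2 dBu.

4.2 dBu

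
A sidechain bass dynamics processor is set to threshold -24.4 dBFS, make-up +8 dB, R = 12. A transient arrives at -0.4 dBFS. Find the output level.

Overshoot: -0.4 − (-24.4) = 24 dB.
The 24 dB excess becomes 2 dB after 12:1 reduction.
So the level is -24.4 + 2 = -22.4 dBFS; make-up adds 8 dB, giving -14.4 dBFS.

-14.4 dBFS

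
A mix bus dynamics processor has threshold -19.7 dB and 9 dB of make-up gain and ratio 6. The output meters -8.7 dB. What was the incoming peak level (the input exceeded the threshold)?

-7.7 dB

Before make-up, the level was -8.7 − 9 = -17.7 dB.
The compressed level sits -17.7 − (-19.7) = 2 dB over threshold.
Before 6:1 compression the overshoot was 2 × 6 = 12 dB, so input = -19.7 + 12 = -7.7 dB.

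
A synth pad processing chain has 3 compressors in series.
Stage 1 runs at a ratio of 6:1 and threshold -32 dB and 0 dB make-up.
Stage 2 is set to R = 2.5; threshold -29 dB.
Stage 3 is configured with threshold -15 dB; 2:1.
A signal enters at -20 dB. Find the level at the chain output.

-30 dB

Stage 1: overshoot 12 dB → 12/6 = 2 dB → -30 dB.
Stage 2: below threshold (-30 ≤ -29); passes unchanged; output -30 dB.
Stage 3: below threshold (-30 ≤ -15); passes unchanged; output -30 dB.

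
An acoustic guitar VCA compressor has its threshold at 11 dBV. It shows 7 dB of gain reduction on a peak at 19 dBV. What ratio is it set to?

Input overshoot = 19 − 11 = 8 dB.
Output overshoot = 8 − 7 = 1 dB.
Ratio = input overshoot / output overshoot = 8 / 1 = 8.

8:1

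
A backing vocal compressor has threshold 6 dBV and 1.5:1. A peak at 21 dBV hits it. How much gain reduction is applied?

5 dB

The signal is 15 dB above threshold.
After 1.5:1 compression the overshoot becomes 15/1.5 = 10 dB.
Gain reduction = 15 − 10 = 5 dB.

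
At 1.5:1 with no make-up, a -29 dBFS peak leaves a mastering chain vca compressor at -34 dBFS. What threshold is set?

-44 dBFS

Gain reduction = -29 − (-34) = 5 dB; output overshoot = GR / (R − 1) = 5 / 0.5 = 10 dB.
Threshold = output − output overshoot = -34 − 10 = -44 dBFS.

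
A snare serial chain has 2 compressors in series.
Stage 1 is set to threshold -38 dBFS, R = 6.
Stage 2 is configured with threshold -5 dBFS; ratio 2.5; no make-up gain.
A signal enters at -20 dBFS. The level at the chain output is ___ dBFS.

-35 dBFS

Stage 1: 18 dB above -38 dBFS, reduced 6:1 to 3 dB above → -35 dBFS.
Stage 2: -35 dBFS is at or below the -5 dBFS threshold — no compression; output -35 dBFS.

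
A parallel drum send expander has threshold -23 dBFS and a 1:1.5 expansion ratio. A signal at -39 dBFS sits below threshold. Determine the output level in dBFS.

-47 dBFS

Below threshold, a 1:1.5 expander applies gain = (1.5−1)×(T − x) of attenuation.
(1.5−1) × 16 = 8 dB, so output = -39 − 8 = -47 dBFS.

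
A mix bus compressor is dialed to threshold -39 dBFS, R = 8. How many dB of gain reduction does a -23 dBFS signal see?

14 dB

-23 dBFS exceeds the threshold by 16 dB.
After 8:1 compression the overshoot becomes 16/8 = 2 dB.
So the signal is attenuated by 16 − 2 = 14 dB.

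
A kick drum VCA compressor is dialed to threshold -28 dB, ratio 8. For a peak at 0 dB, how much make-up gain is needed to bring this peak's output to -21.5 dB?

Overshoot 28 dB → 28/8 = 3.5 dB after compression, so the compressed level is -28 + 3.5 = -24.5 dB.
Make-up = target − compressed = -21.5 − (-24.5) = 3 dB.

3 dB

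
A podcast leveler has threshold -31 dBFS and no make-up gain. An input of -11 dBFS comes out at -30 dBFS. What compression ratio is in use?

20:1

Input overshoot = -11 − (-31) = 20 dB; output overshoot = -30 − (-31) = 1 dB.
Ratio = 20 / 1 = 20.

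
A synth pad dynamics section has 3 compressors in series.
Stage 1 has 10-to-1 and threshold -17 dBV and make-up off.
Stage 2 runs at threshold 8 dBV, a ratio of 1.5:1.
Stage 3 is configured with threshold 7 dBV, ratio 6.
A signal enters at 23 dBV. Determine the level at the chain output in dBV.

Stage 1: 40 dB above -17 dBV, reduced 10:1 to 4 dB above → -13 dBV.
Stage 2: below threshold (-13 ≤ 8); passes unchanged; output -13 dBV.
Stage 3: below threshold (-13 ≤ 7); passes unchanged; output -13 dBV.

-13 dBV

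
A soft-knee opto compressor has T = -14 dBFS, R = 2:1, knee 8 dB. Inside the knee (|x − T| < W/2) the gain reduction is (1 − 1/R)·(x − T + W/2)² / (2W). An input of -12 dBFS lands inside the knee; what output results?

x − T + W/2 = -12 − (-14) + 4 = 6.
GR = (1 − 1/2) × 6² / 16 = 0.5 × 36 / 16 = 1.125 dB.
Output = -12 − 1.125 = -13.125 dBFS.

-13.125 dBFS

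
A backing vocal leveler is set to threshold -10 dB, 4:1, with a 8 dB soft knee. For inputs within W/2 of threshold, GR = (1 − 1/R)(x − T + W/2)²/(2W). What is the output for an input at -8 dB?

-9.6875 dB

x − T + W/2 = -8 − (-10) + 4 = 6.
GR = (1 − 1/4) × 6² / 16 = 0.75 × 36 / 16 = 1.6875 dB.
Output = -8 − 1.6875 = -9.6875 dB.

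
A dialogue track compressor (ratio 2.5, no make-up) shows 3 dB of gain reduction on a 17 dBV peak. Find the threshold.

12 dBV

Input is 5 dB above T (since output overshoot × R = input overshoot: (14 − T)·2.5 = 17 − T gives T = 12 dBV).
Check: 12 + (17 − 12)/2.5 = 12 + 2 = 14 dBV. ✓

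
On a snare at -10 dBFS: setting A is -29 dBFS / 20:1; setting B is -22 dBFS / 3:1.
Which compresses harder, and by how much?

A, by 10.05 dB

A: 19 dB over, compressed to 0.95 dB over, so 18.05 dB of GR.
B: 12 dB over, compressed to 4 dB over, so 8 dB of GR.
Difference: 10.05 dB in favour of A.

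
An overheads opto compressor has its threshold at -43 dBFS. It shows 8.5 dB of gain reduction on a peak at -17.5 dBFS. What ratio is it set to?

Input overshoot = -17.5 − (-43) = 25.5 dB.
Output overshoot = 25.5 − 8.5 = 17 dB.
Ratio = input overshoot / output overshoot = 25.5 / 17 = 1.5.

1.5:1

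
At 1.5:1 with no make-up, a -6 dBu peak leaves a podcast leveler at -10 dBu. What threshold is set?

-18 dBu

Gain reduction = -6 − (-10) = 4 dB; output overshoot = GR / (R − 1) = 4 / 0.5 = 8 dB.
Threshold = output − output overshoot = -10 − 8 = -18 dBu.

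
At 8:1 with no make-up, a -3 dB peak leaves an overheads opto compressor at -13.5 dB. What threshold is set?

-15 dB

Input is 12 dB above T (since output overshoot × R = input overshoot: (-13.5 − T)·8 = -3 − T gives T = -15 dB).
Check: -15 + (-3 − (-15))/8 = -15 + 1.5 = -13.5 dB. ✓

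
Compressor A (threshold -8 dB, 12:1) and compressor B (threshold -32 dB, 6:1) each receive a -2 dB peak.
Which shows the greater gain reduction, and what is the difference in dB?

B, by 19.5 dB

A: 6 dB over, compressed to 0.5 dB over, so 5.5 dB of GR.
B: 30 dB over, compressed to 5 dB over, so 25 dB of GR.
B reduces 19.5 dB more.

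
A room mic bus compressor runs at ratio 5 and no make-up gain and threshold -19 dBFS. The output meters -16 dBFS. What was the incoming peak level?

-4 dBFS

That's 3 dB above the -19 dBFS threshold.
Undo the ratio: input overshoot = 3 × 5 = 15 dB, giving input = -4 dBFS.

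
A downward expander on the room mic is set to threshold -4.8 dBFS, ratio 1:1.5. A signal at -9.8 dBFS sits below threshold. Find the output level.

-12.3 dBFS

Below threshold, a 1:1.5 expander applies gain = (1.5−1)×(T − x) of attenuation.
(1.5−1) × 5 = 2.5 dB, so output = -9.8 − 2.5 = -12.3 dBFS.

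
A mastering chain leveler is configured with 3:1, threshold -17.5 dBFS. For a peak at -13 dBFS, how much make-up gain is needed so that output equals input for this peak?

The peak compresses to -17.5 + 4.5/3 = -16 dBFS.
To reach -13 dBFS requires -13 − (-16) = 3 dB of make-up.

3 dB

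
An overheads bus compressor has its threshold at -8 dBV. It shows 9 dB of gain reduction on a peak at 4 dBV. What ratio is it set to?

4:1

Input overshoot = 4 − (-8) = 12 dB.
Output overshoot = 12 − 9 = 3 dB.
Ratio = input overshoot / output overshoot = 12 / 3 = 4.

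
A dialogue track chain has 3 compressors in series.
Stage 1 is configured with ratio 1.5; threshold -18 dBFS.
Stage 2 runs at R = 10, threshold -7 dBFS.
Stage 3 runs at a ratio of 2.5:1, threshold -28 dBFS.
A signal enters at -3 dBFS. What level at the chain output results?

-20 dBFS

Stage 1: -3 dBFS is 15 dB over -18 dBFS; at 1.5:1 that becomes 10 dB over, giving -8 dBFS.
Stage 2: -8 dBFS ≤ -7 dBFS, so stage 2 doesn't engage; output -8 dBFS.
Stage 3: 20 dB above -28 dBFS, reduced 2.5:1 to 8 dB above → -20 dBFS.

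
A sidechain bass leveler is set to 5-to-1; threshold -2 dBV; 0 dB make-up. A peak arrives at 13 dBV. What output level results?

Overshoot: 13 − (-2) = 15 dB.
5:1 compression reduces that to 15/5 = 3 dB over.
That puts the output at 1 dBV.

1 dBV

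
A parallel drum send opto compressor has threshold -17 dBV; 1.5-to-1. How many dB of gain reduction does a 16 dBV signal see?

11 dB

16 dBV exceeds the threshold by 33 dB.
A 1.5:1 ratio leaves 22 dB of that excess.
So the signal is attenuated by 33 − 22 = 11 dB.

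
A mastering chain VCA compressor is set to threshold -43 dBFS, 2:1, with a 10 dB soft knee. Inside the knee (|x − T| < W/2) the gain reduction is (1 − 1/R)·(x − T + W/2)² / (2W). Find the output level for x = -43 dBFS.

x − T + W/2 = -43 − (-43) + 5 = 5.
GR = (1 − 1/2) × 5² / 20 = 0.5 × 25 / 20 = 0.625 dB.
Output = -43 − 0.625 = -43.625 dBFS.

-43.625 dBFS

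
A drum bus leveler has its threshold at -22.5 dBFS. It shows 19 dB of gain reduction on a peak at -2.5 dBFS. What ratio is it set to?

Input overshoot = -2.5 − (-22.5) = 20 dB.
Output overshoot = 20 − 19 = 1 dB.
Ratio = input overshoot / output overshoot = 20 / 1 = 20.

20:1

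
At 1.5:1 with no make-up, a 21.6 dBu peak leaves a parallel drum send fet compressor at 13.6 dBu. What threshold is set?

Gain reduction = 21.6 − 13.6 = 8 dB; output overshoot = GR / (R − 1) = 8 / 0.5 = 16 dB.
Threshold = output − output overshoot = 13.6 − 16 = -2.4 dBu.

-2.4 dBu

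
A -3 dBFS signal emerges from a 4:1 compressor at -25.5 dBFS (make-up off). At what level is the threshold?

-33 dBFS

Gain reduction = -3 − (-25.5) = 22.5 dB; output overshoot = GR / (R − 1) = 22.5 / 3 = 7.5 dB.
Threshold = output − output overshoot = -25.5 − 7.5 = -33 dBFS.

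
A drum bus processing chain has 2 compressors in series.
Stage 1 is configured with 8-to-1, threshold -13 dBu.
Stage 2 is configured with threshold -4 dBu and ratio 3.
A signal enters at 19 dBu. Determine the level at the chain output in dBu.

-9 dBu

Stage 1: 32 dB above -13 dBu, reduced 8:1 to 4 dB above → -9 dBu.
Stage 2: -9 dBu ≤ -4 dBu, so stage 2 doesn't engage; output -9 dBu.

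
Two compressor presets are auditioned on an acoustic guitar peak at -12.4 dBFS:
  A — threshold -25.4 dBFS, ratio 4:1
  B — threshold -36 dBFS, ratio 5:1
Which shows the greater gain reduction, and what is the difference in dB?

A: overshoot 13 dB → output overshoot 3.25 dB → GR 9.75 dB.
B: overshoot 23.6 dB → output overshoot 4.72 dB → GR 18.88 dB.
B reduces 9.13 dB more.

B, by 9.13 dB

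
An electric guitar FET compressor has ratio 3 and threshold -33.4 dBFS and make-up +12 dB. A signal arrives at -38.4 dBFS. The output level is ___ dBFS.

-26.4 dBFS

-38.4 dBFS is 5 dB below the -33.4 dBFS threshold, so no gain reduction is applied.
Make-up gain adds 12 dB: -38.4 + 12 = -26.4 dBFS.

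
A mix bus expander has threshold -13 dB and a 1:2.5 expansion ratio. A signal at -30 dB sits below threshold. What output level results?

-55.5 dB

The input is 17 dB below the -13 dB threshold.
A 1:2.5 expander multiplies undershoot by 2.5: 17 × 2.5 = 42.5 dB below threshold.
Output = -13 − 42.5 = -55.5 dB.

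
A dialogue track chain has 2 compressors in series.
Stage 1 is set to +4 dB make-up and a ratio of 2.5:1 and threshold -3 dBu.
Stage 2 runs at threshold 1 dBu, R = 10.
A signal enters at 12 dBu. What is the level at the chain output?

Stage 1: 15 dB above -3 dBu, reduced 2.5:1 to 6 dB above → 3 dBu; +4 dB make-up → 7 dBu.
Stage 2: 7 dBu is 6 dB over 1 dBu; at 10:1 that becomes 0.6 dB over, giving 1.6 dBu.

1.6 dBu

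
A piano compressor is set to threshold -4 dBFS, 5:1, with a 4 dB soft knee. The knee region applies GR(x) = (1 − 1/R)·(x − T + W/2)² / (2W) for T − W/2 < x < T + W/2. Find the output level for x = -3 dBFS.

-3.9 dBFS

x − T + W/2 = -3 − (-4) + 2 = 3.
GR = (1 − 1/5) × 3² / 8 = 0.8 × 9 / 8 = 0.9 dB.
Output = -3 − 0.9 = -3.9 dBFS.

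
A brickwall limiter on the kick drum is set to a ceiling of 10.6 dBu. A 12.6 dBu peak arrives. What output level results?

The limiter clamps the peak to its 10.6 dBu ceiling.

10.6 dBu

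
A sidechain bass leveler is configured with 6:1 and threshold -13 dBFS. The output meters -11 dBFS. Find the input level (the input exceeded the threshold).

-1 dBFS

Post-compression overshoot = -11 − (-13) = 2 dB.
Input overshoot = R × output overshoot = 12 dB → input = -13 + 12 = -1 dBFS.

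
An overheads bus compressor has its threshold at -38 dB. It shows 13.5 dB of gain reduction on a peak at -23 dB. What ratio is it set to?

10:1

Input overshoot = -23 − (-38) = 15 dB.
Output overshoot = 15 − 13.5 = 1.5 dB.
Ratio = input overshoot / output overshoot = 15 / 1.5 = 10.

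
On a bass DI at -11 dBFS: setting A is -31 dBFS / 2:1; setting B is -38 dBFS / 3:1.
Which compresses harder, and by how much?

A: overshoot 20 dB → output overshoot 10 dB → GR 10 dB.
B: overshoot 27 dB → output overshoot 9 dB → GR 18 dB.
B applies 8 dB more gain reduction.

B, by 8 dB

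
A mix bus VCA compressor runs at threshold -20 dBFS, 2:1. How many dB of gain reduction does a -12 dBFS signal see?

4 dB

The signal is 8 dB above threshold.
At 2:1, output sits 8/2 = 4 dB above threshold.
So the signal is attenuated by 8 − 4 = 4 dB.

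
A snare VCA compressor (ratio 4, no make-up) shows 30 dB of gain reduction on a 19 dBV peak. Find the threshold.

Let T be the threshold. Output overshoot = (input overshoot)/R, so -11 − T = (19 − T)/4.
4·(-11 − T) = 19 − T → 3·T = -44 − 19 = -63.
T = -63/3 = -21 dBV.

-21 dBV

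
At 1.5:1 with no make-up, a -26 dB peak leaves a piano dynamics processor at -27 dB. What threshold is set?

Let T be the threshold. Output overshoot = (input overshoot)/R, so -27 − T = (-26 − T)/1.5.
1.5·(-27 − T) = -26 − T → 0.5·T = -40.5 − (-26) = -14.5.
T = -14.5/0.5 = -29 dB.

-29 dB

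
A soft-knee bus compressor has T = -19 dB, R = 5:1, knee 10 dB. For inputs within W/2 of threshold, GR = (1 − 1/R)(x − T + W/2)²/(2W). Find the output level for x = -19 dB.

-20 dB

x − T + W/2 = -19 − (-19) + 5 = 5.
GR = (1 − 1/5) × 5² / 20 = 0.8 × 25 / 20 = 1 dB.
Output = -19 − 1 = -20 dB.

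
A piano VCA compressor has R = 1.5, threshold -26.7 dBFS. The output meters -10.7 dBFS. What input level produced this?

-2.7 dBFS

Post-compression overshoot = -10.7 − (-26.7) = 16 dB.
Input overshoot = R × output overshoot = 24 dB → input = -26.7 + 24 = -2.7 dBFS.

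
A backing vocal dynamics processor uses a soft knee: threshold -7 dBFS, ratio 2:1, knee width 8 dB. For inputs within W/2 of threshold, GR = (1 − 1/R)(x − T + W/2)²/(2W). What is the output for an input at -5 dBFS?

-6.125 dBFS

x − T + W/2 = -5 − (-7) + 4 = 6.
GR = (1 − 1/2) × 6² / 16 = 0.5 × 36 / 16 = 1.125 dB.
Output = -5 − 1.125 = -6.125 dBFS.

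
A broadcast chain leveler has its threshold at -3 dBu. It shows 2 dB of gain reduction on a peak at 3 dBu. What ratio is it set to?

Input overshoot = 3 − (-3) = 6 dB.
Output overshoot = 6 − 2 = 4 dB.
Ratio = input overshoot / output overshoot = 6 / 4 = 1.5.

1.5:1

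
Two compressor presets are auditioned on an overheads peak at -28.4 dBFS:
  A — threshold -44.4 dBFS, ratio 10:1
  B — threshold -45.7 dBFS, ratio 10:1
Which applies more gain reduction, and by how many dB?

A: overshoot 16 dB → output overshoot 1.6 dB → GR 14.4 dB.
B: overshoot 17.3 dB → output overshoot 1.73 dB → GR 15.57 dB.
Difference: 1.17 dB in favour of B.

B, by 1.17 dB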